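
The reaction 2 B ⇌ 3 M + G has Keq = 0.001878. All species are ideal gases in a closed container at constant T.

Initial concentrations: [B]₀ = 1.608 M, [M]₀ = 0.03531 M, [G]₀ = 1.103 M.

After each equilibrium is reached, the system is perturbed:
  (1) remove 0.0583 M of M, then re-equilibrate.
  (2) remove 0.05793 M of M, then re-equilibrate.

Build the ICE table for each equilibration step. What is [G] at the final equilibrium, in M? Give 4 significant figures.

[G]_eq = 1.18 M

Q₀ = 1.8780e-05 vs Keq = 0.001878 ⇒ Q<K, forward
Step 1:
                   B          M          G
  Initial      1.608    0.03531      1.103
  Change    -0.08077     0.1212    0.04039
  Equil        1.527     0.1565      1.143
  solve Keq expr → x = 0.04039; check Q = 0.001878
Then remove 0.0583 M of M.
Step 2:
                   B          M          G
  Initial      1.527    0.09817      1.143
  Change    -0.03665    0.05497    0.01832
  Equil        1.491     0.1531      1.162
  solve Keq expr → x = 0.01832; check Q = 0.001878
Then remove 0.05793 M of M.
Step 3:
                   B          M          G
  Initial      1.491    0.09521      1.162
  Change    -0.03643    0.05465    0.01822
  Equil        1.454     0.1499       1.18
  solve Keq expr → x = 0.01822; check Q = 0.001878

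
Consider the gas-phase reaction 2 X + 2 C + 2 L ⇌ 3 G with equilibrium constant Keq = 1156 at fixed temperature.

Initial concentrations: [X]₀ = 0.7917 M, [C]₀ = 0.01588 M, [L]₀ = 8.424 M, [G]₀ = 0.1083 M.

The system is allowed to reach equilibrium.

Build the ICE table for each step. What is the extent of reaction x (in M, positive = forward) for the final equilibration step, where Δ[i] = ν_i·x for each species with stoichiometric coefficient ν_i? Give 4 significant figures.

Q₀ = 0.1132 vs Keq = 1156 ⇒ Q<K, forward
Step 1:
                   X          C          L          G
  init        0.7917    0.01588      8.424     0.1083
  Δ         -0.01566   -0.01566   -0.01566     0.0235
  eq           0.776 2.1567e-04      8.408     0.1318
  solve Keq expr → x = 0.007832; check Q = 1156

x = 0.007832 M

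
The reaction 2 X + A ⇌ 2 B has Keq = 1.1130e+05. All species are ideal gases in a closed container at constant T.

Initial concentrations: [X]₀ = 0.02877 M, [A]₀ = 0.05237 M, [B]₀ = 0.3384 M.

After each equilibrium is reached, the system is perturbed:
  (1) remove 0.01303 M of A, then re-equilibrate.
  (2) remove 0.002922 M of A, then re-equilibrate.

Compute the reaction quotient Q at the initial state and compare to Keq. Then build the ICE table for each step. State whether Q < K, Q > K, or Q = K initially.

Q₀ = 2642; Q < K (proceeds forward)

Q₀ = 2642 vs Keq = 1.1130e+05 ⇒ Q<K, forward
Step 1:
                  X         A         B
  Initial   0.02877   0.05237    0.3384
  Change   -0.02339   -0.0117   0.02339
  Equil    0.005377   0.04067    0.3618
  solve Keq expr → x = 0.0117; check Q = 1.1130e+05
Then remove 0.01303 M of A.
Step 2:
                  X         A         B
  Initial  0.005377   0.02764    0.3618
  Change   0.001064 5.3221e-04 -0.001064
  Equil    0.006442   0.02818    0.3607
  solve Keq expr → x = -5.3221e-04; check Q = 1.1130e+05
Then remove 0.002922 M of A.
Step 3:
                  X         A         B
  Initial  0.006442   0.02525    0.3607
  Change  3.3382e-04 1.6691e-04 -3.3382e-04
  Equil    0.006775   0.02542    0.3604
  solve Keq expr → x = -1.6691e-04; check Q = 1.1130e+05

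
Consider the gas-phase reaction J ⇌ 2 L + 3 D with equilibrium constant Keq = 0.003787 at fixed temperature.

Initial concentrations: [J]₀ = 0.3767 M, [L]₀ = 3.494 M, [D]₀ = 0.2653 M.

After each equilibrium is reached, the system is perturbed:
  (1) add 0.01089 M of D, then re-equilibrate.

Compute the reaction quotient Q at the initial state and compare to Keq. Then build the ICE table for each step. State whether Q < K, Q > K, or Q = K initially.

Q₀ = 0.6051; Q > K (proceeds reverse)

Q₀ = 0.6051 vs Keq = 0.003787 ⇒ Q>K, reverse
Step 1:
                   J          L          D
  I           0.3767      3.494     0.2653
  C          0.07069    -0.1414    -0.2121
  E           0.4474      3.353    0.05322
  solve Keq expr → x = -0.07069; check Q = 0.003787
Then add 0.01089 M of D.
Step 2:
                   J          L          D
  I           0.4474      3.353    0.06411
  C         0.003558  -0.007116   -0.01067
  E            0.451      3.345    0.05344
  solve Keq expr → x = -0.003558; check Q = 0.003787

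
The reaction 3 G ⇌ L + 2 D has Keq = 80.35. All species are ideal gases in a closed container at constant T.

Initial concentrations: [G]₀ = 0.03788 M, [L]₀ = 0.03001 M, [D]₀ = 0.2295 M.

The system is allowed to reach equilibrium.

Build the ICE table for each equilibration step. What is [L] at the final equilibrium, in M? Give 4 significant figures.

Q₀ = 29.08 vs Keq = 80.35 ⇒ Q<K, forward
Step 1:
                  G         L         D
  I         0.03788   0.03001    0.2295
  C       -0.009462  0.003154  0.006308
  E         0.02842   0.03316    0.2358
  solve Keq expr → x = 0.003154; check Q = 80.35

[L]_eq = 0.03316 M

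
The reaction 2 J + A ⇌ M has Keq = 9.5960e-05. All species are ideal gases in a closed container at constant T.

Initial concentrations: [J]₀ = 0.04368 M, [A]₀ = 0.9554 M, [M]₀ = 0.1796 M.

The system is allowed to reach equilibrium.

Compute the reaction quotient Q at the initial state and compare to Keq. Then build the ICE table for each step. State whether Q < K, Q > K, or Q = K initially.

Q₀ = 98.53 vs Keq = 9.5960e-05 ⇒ Q>K, reverse
Step 1:
                   J          A          M
  I          0.04368     0.9554     0.1796
  C           0.3592     0.1796    -0.1796
  E           0.4028      1.135 1.7675e-05
  solve Keq expr → x = -0.1796; check Q = 9.5960e-05

Q₀ = 98.53; Q > K (proceeds reverse)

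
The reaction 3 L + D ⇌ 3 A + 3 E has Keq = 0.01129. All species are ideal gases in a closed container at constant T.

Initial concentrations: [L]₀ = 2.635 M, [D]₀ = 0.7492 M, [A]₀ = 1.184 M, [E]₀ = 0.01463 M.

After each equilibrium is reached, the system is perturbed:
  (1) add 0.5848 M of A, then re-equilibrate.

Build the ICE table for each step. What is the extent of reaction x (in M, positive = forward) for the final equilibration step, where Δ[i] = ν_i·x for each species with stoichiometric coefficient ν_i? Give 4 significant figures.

x = -0.02334 M

Q₀ = 3.7918e-07 vs Keq = 0.01129 ⇒ Q<K, forward
Step 1:
                    L           D           A           E
  I             2.635      0.7492       1.184     0.01463
  C           -0.2935    -0.09785      0.2935      0.2935
  E             2.341      0.6514       1.478      0.3082
  solve Keq expr → x = 0.09785; check Q = 0.01129
Then add 0.5848 M of A.
Step 2:
                    L           D           A           E
  I             2.341      0.6514       2.062      0.3082
  C           0.07001     0.02334    -0.07001    -0.07001
  E             2.411      0.6747       1.992      0.2382
  solve Keq expr → x = -0.02334; check Q = 0.01129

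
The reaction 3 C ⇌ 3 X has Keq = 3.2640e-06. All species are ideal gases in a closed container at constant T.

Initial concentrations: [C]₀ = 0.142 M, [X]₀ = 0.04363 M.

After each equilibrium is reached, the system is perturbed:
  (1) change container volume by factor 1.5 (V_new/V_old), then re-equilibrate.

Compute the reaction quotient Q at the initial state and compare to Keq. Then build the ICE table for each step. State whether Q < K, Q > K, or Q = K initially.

Q₀ = 0.02901 vs Keq = 3.2640e-06 ⇒ Q>K, reverse
Step 1:
                    C           X
  init          0.142     0.04363
  Δ           0.04092    -0.04092
  eq           0.1829    0.002713
  solve Keq expr → x = -0.01364; check Q = 3.2640e-06
Then change container volume by factor 1.5 (V_new/V_old).
Step 2:
                    C           X
  init         0.1219    0.001809
  Δ                 0           0
  eq           0.1219    0.001809
  solve Keq expr → x = 0; check Q = 3.2640e-06

Q₀ = 0.02901; Q > K (proceeds reverse)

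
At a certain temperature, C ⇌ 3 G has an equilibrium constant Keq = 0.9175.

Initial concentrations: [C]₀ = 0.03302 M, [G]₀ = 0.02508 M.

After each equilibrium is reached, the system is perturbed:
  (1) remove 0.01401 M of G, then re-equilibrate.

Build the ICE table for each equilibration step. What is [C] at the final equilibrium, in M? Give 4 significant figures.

Q₀ = 4.7776e-04 vs Keq = 0.9175 ⇒ Q<K, forward
Step 1:
                    C           G
  I           0.03302     0.02508
  C           -0.0312     0.09359
  E          0.001822      0.1187
  solve Keq expr → x = 0.0312; check Q = 0.9175
Then remove 0.01401 M of G.
Step 2:
                    C           G
  I          0.001822      0.1047
  C       -5.1575e-04    0.001547
  E          0.001306      0.1062
  solve Keq expr → x = 5.1575e-04; check Q = 0.9175

[C]_eq = 0.001306 M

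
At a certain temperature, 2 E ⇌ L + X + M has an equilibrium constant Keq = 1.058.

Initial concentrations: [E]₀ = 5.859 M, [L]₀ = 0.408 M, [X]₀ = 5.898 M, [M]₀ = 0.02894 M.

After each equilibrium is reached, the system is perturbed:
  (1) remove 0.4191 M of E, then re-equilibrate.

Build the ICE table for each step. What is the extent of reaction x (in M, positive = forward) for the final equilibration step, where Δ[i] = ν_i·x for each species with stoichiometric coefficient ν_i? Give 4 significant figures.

x = -0.08651 M

Q₀ = 0.002029 vs Keq = 1.058 ⇒ Q<K, forward
Step 1:
                  E         L         X         M
  Initial     5.859     0.408     5.898   0.02894
  Change     -2.325     1.163     1.163     1.163
  Equil       3.534     1.571     7.061     1.192
  solve Keq expr → x = 1.163; check Q = 1.058
Then remove 0.4191 M of E.
Step 2:
                  E         L         X         M
  Initial     3.115     1.571     7.061     1.192
  Change      0.173  -0.08651  -0.08651  -0.08651
  Equil       3.288     1.484     6.974     1.105
  solve Keq expr → x = -0.08651; check Q = 1.058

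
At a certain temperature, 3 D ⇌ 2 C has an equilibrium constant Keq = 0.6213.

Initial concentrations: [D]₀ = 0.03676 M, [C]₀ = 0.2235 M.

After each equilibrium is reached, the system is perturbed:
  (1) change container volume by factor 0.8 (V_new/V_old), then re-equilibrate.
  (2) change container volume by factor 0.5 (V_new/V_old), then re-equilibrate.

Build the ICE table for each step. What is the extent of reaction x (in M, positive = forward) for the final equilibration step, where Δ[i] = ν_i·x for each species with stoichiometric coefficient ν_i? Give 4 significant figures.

x = 0.0216 M

Q₀ = 1006 vs Keq = 0.6213 ⇒ Q>K, reverse
Step 1:
                    D           C
  Initial     0.03676      0.2235
  Change       0.1995      -0.133
  Equil        0.2362     0.09051
  solve Keq expr → x = -0.0665; check Q = 0.6213
Then change container volume by factor 0.8 (V_new/V_old).
Step 2:
                    D           C
  Initial      0.2953      0.1131
  Change     -0.01024    0.006829
  Equil        0.2851        0.12
  solve Keq expr → x = 0.003415; check Q = 0.6213
Then change container volume by factor 0.5 (V_new/V_old).
Step 3:
                    D           C
  Initial      0.5701      0.2399
  Change     -0.06481      0.0432
  Equil        0.5053      0.2831
  solve Keq expr → x = 0.0216; check Q = 0.6213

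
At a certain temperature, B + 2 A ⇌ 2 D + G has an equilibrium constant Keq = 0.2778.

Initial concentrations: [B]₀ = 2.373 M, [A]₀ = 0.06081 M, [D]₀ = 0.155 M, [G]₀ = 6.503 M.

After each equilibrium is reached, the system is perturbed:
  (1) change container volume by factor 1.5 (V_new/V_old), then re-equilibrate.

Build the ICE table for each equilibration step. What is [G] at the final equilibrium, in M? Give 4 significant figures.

Q₀ = 17.8 vs Keq = 0.2778 ⇒ Q>K, reverse
Step 1:
                    B           A           D           G
  init          2.373     0.06081       0.155       6.503
  Δ           0.05115      0.1023     -0.1023    -0.05115
  eq            2.424      0.1631      0.0527       6.452
  solve Keq expr → x = -0.05115; check Q = 0.2778
Then change container volume by factor 1.5 (V_new/V_old).
Step 2:
                    B           A           D           G
  init          1.616      0.1087     0.03513       4.301
  Δ                 0           0           0           0
  eq            1.616      0.1087     0.03513       4.301
  solve Keq expr → x = 0; check Q = 0.2778

[G]_eq = 4.301 M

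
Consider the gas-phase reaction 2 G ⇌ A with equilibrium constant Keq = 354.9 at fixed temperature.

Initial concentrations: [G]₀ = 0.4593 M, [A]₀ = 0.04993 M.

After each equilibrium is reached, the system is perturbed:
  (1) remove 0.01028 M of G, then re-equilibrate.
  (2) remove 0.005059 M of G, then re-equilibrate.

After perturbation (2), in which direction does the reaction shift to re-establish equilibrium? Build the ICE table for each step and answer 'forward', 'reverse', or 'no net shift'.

Q₀ = 0.2367 vs Keq = 354.9 ⇒ Q<K, forward
Step 1:
                  G         A
  I          0.4593   0.04993
  C         -0.4319     0.216
  E         0.02737    0.2659
  solve Keq expr → x = 0.216; check Q = 354.9
Then remove 0.01028 M of G.
Step 2:
                  G         A
  I         0.01709    0.2659
  C         0.01002  -0.00501
  E         0.02711    0.2609
  solve Keq expr → x = -0.00501; check Q = 354.9
Then remove 0.005059 M of G.
Step 3:
                  G         A
  I         0.02205    0.2609
  C        0.004931 -0.002465
  E         0.02698    0.2584
  solve Keq expr → x = -0.002465; check Q = 354.9

Direction: reverse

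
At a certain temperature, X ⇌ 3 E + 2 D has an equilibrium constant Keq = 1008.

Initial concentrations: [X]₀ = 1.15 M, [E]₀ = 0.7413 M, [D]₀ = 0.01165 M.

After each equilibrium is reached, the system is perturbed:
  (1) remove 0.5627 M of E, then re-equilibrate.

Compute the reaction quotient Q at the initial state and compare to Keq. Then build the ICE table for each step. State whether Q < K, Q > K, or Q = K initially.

Q₀ = 4.8077e-05 vs Keq = 1008 ⇒ Q<K, forward
Step 1:
                    X           E           D
  init           1.15      0.7413     0.01165
  Δ           -0.9678       2.904       1.936
  eq           0.1822       3.645       1.947
  solve Keq expr → x = 0.9678; check Q = 1008
Then remove 0.5627 M of E.
Step 2:
                    X           E           D
  init         0.1822       3.082       1.947
  Δ          -0.04503      0.1351     0.09006
  eq           0.1371       3.217       2.037
  solve Keq expr → x = 0.04503; check Q = 1008

Q₀ = 4.8077e-05; Q < K (proceeds forward)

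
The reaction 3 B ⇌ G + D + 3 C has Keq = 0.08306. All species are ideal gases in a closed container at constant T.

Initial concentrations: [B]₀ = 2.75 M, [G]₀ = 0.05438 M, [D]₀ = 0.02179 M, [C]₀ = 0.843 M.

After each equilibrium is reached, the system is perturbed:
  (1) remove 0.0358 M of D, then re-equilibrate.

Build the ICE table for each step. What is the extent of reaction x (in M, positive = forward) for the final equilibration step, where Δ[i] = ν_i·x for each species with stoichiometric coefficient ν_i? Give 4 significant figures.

x = 0.007378 M

Q₀ = 3.4134e-05 vs Keq = 0.08306 ⇒ Q<K, forward
Step 1:
                  B         G         D         C
  I            2.75   0.05438   0.02179     0.843
  C         -0.8741    0.2914    0.2914    0.8741
  E           1.876    0.3458    0.3132     1.717
  solve Keq expr → x = 0.2914; check Q = 0.08306
Then remove 0.0358 M of D.
Step 2:
                  B         G         D         C
  I           1.876    0.3458    0.2774     1.717
  C        -0.02213  0.007378  0.007378   0.02213
  E           1.854    0.3531    0.2848     1.739
  solve Keq expr → x = 0.007378; check Q = 0.08306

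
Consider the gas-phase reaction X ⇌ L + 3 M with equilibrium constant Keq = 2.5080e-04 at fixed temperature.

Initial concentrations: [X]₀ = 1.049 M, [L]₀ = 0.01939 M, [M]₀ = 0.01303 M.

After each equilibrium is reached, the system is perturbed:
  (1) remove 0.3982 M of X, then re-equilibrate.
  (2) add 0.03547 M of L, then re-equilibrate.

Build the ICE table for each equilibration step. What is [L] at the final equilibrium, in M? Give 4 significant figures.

Q₀ = 4.0892e-08 vs Keq = 2.5080e-04 ⇒ Q<K, forward
Step 1:
                  X         L         M
  init        1.049   0.01939   0.01303
  Δ        -0.04747   0.04747    0.1424
  eq          1.002   0.06686    0.1555
  solve Keq expr → x = 0.04747; check Q = 2.5080e-04
Then remove 0.3982 M of X.
Step 2:
                  X         L         M
  init       0.6033   0.06686    0.1555
  Δ        0.006402 -0.006402  -0.01921
  eq         0.6097   0.06046    0.1362
  solve Keq expr → x = -0.006402; check Q = 2.5080e-04
Then add 0.03547 M of L.
Step 3:
                  X         L         M
  init       0.6097   0.09593    0.1362
  Δ        0.005572 -0.005572  -0.01672
  eq         0.6153   0.09036    0.1195
  solve Keq expr → x = -0.005572; check Q = 2.5080e-04

[L]_eq = 0.09036 M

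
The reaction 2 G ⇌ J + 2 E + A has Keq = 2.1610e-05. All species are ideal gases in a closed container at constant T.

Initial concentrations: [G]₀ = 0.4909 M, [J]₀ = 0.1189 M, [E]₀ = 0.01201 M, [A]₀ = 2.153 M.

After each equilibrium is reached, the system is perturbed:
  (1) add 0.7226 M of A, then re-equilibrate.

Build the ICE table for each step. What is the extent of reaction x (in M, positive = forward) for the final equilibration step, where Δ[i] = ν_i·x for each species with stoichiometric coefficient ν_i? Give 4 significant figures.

Q₀ = 1.5322e-04 vs Keq = 2.1610e-05 ⇒ Q>K, reverse
Step 1:
                  G         J         E         A
  init       0.4909    0.1189   0.01201     2.153
  Δ        0.007356 -0.003678 -0.007356 -0.003678
  eq         0.4983    0.1152  0.004654     2.149
  solve Keq expr → x = -0.003678; check Q = 2.1610e-05
Then add 0.7226 M of A.
Step 2:
                  G         J         E         A
  init       0.4983    0.1152  0.004654     2.872
  Δ       6.1728e-04 -3.0864e-04 -6.1728e-04 -3.0864e-04
  eq         0.4989    0.1149  0.004037     2.872
  solve Keq expr → x = -3.0864e-04; check Q = 2.1610e-05

x = -3.0864e-04 M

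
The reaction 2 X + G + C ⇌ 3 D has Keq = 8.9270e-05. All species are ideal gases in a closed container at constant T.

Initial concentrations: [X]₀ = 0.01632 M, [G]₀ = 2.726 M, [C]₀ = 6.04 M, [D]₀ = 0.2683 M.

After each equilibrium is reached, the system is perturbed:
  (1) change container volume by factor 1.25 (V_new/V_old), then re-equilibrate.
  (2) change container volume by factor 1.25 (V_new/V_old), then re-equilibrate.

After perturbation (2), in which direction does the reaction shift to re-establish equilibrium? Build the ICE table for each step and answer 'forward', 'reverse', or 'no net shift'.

Q₀ = 4.404 vs Keq = 8.9270e-05 ⇒ Q>K, reverse
Step 1:
                  X         G         C         D
  init      0.01632     2.726      6.04    0.2683
  Δ          0.1552   0.07758   0.07758   -0.2327
  eq         0.1715     2.804     6.118   0.03557
  solve Keq expr → x = -0.07758; check Q = 8.9270e-05
Then change container volume by factor 1.25 (V_new/V_old).
Step 2:
                  X         G         C         D
  init       0.1372     2.243     4.894   0.02846
  Δ        0.001251 6.2535e-04 6.2535e-04 -0.001876
  eq         0.1384     2.243     4.895   0.02658
  solve Keq expr → x = -6.2535e-04; check Q = 8.9270e-05
Then change container volume by factor 1.25 (V_new/V_old).
Step 3:
                  X         G         C         D
  init       0.1107     1.795     3.916   0.02127
  Δ       9.4020e-04 4.7010e-04 4.7010e-04  -0.00141
  eq         0.1117     1.795     3.916   0.01986
  solve Keq expr → x = -4.7010e-04; check Q = 8.9270e-05

Direction: reverse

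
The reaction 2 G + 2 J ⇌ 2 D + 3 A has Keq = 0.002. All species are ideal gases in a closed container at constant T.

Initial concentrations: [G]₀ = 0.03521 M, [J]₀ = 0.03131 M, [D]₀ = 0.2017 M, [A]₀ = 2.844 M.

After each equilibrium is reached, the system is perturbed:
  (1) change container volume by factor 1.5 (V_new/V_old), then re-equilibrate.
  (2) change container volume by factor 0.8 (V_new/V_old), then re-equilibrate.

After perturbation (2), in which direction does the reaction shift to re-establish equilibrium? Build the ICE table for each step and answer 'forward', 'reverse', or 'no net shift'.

Direction: reverse

Q₀ = 7.7002e+05 vs Keq = 0.002 ⇒ Q>K, reverse
Step 1:
                  G         J         D         A
  I         0.03521   0.03131    0.2017     2.844
  C          0.2011    0.2011   -0.2011   -0.3016
  E          0.2363    0.2324 6.0586e-04     2.542
  solve Keq expr → x = -0.1005; check Q = 0.002
Then change container volume by factor 1.5 (V_new/V_old).
Step 2:
                  G         J         D         A
  I          0.1575    0.1549 4.0391e-04     1.695
  C       -9.0147e-05 -9.0147e-05 9.0147e-05 1.3522e-04
  E          0.1574    0.1548 4.9406e-04     1.695
  solve Keq expr → x = 4.5073e-05; check Q = 0.002
Then change container volume by factor 0.8 (V_new/V_old).
Step 3:
                  G         J         D         A
  I          0.1968    0.1936 6.1757e-04     2.119
  C       6.4794e-05 6.4794e-05 -6.4794e-05 -9.7191e-05
  E          0.1969    0.1936 5.5278e-04     2.119
  solve Keq expr → x = -3.2397e-05; check Q = 0.002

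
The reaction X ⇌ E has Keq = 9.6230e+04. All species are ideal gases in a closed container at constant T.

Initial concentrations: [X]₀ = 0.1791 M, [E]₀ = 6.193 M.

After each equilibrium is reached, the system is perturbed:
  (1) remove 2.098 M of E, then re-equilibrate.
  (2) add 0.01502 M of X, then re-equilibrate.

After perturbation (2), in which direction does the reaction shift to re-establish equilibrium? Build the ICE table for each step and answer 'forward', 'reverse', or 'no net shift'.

Q₀ = 34.58 vs Keq = 9.6230e+04 ⇒ Q<K, forward
Step 1:
                   X          E
  Initial     0.1791      6.193
  Change      -0.179      0.179
  Equil   6.6217e-05      6.372
  solve Keq expr → x = 0.179; check Q = 9.6230e+04
Then remove 2.098 M of E.
Step 2:
                   X          E
  Initial 6.6217e-05      4.274
  Change  -2.1802e-05 2.1802e-05
  Equil   4.4415e-05      4.274
  solve Keq expr → x = 2.1802e-05; check Q = 9.6230e+04
Then add 0.01502 M of X.
Step 3:
                   X          E
  Initial    0.01506      4.274
  Change    -0.01502    0.01502
  Equil   4.4571e-05      4.289
  solve Keq expr → x = 0.01502; check Q = 9.6230e+04

Direction: forward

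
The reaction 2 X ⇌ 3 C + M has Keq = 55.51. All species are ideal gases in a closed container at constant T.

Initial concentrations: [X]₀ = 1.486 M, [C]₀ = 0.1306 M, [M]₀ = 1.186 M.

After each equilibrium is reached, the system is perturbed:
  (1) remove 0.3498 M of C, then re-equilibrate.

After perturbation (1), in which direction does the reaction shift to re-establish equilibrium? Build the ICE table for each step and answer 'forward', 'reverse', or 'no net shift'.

Direction: forward

Q₀ = 0.001196 vs Keq = 55.51 ⇒ Q<K, forward
Step 1:
                   X          C          M
  Initial      1.486     0.1306      1.186
  Change      -1.078      1.618     0.5392
  Equil       0.4075      1.748      1.725
  solve Keq expr → x = 0.5392; check Q = 55.51
Then remove 0.3498 M of C.
Step 2:
                   X          C          M
  Initial     0.4075      1.399      1.725
  Change    -0.07601      0.114      0.038
  Equil       0.3315      1.513      1.763
  solve Keq expr → x = 0.038; check Q = 55.51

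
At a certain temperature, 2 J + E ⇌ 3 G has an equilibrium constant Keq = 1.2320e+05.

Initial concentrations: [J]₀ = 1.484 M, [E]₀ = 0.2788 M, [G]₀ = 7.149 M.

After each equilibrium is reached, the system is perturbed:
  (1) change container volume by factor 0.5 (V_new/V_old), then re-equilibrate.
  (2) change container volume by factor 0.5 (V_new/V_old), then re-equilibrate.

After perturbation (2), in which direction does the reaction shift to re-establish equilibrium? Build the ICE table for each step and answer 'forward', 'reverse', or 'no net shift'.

Q₀ = 595.1 vs Keq = 1.2320e+05 ⇒ Q<K, forward
Step 1:
                  J         E         G
  init        1.484    0.2788     7.149
  Δ         -0.5482   -0.2741    0.8223
  eq         0.9358  0.004695     7.971
  solve Keq expr → x = 0.2741; check Q = 1.2320e+05
Then change container volume by factor 0.5 (V_new/V_old).
Step 2:
                  J         E         G
  init        1.872   0.00939     15.94
  Δ               0         0         0
  eq          1.872   0.00939     15.94
  solve Keq expr → x = 0; check Q = 1.2320e+05
Then change container volume by factor 0.5 (V_new/V_old).
Step 3:
                  J         E         G
  init        3.743   0.01878     31.89
  Δ               0         0         0
  eq          3.743   0.01878     31.89
  solve Keq expr → x = 0; check Q = 1.2320e+05

Direction: no net shift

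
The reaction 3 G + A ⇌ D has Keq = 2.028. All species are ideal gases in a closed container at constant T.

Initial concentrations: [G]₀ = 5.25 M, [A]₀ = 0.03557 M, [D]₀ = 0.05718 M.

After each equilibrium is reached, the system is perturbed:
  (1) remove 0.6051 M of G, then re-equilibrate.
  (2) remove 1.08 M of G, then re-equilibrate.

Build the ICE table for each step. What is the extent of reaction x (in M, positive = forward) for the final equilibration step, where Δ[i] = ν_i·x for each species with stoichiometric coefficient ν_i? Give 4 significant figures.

Q₀ = 0.01111 vs Keq = 2.028 ⇒ Q<K, forward
Step 1:
                   G          A          D
  I             5.25    0.03557    0.05718
  C          -0.1057   -0.03524    0.03524
  E            5.144 3.3473e-04    0.09242
  solve Keq expr → x = 0.03524; check Q = 2.028
Then remove 0.6051 M of G.
Step 2:
                   G          A          D
  I            4.539 3.3473e-04    0.09242
  C       4.5467e-04 1.5156e-04 -1.5156e-04
  E             4.54 4.8629e-04    0.09226
  solve Keq expr → x = -1.5156e-04; check Q = 2.028
Then remove 1.08 M of G.
Step 3:
                   G          A          D
  I             3.46 4.8629e-04    0.09226
  C          0.00181 6.0348e-04 -6.0348e-04
  E            3.461    0.00109    0.09166
  solve Keq expr → x = -6.0348e-04; check Q = 2.028

x = -6.0348e-04 M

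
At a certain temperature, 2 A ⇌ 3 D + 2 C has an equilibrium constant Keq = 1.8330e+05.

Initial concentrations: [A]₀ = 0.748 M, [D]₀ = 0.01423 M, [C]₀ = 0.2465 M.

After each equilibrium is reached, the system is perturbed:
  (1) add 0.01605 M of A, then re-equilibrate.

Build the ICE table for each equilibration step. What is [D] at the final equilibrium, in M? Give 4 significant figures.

[D]_eq = 1.156 M

Q₀ = 3.1293e-07 vs Keq = 1.8330e+05 ⇒ Q<K, forward
Step 1:
                  A         D         C
  I           0.748   0.01423    0.2465
  C         -0.7452     1.118    0.7452
  E         0.00279     1.132    0.9917
  solve Keq expr → x = 0.3726; check Q = 1.8330e+05
Then add 0.01605 M of A.
Step 2:
                  A         D         C
  I         0.01884     1.132    0.9917
  C        -0.01592   0.02387   0.01592
  E        0.002925     1.156     1.008
  solve Keq expr → x = 0.007958; check Q = 1.8330e+05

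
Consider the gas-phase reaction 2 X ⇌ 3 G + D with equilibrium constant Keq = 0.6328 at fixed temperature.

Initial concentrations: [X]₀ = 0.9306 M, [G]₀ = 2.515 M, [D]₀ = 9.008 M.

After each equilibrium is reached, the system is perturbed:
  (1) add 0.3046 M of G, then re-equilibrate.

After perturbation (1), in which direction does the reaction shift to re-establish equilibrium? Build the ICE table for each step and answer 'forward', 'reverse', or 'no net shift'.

Q₀ = 165.5 vs Keq = 0.6328 ⇒ Q>K, reverse
Step 1:
                   X          G          D
  Initial     0.9306      2.515      9.008
  Change       1.209     -1.814    -0.6046
  Equil         2.14     0.7012      8.403
  solve Keq expr → x = -0.6046; check Q = 0.6328
Then add 0.3046 M of G.
Step 2:
                   X          G          D
  Initial       2.14      1.006      8.403
  Change       0.176    -0.2641   -0.08802
  Equil        2.316     0.7418      8.315
  solve Keq expr → x = -0.08802; check Q = 0.6328

Direction: reverse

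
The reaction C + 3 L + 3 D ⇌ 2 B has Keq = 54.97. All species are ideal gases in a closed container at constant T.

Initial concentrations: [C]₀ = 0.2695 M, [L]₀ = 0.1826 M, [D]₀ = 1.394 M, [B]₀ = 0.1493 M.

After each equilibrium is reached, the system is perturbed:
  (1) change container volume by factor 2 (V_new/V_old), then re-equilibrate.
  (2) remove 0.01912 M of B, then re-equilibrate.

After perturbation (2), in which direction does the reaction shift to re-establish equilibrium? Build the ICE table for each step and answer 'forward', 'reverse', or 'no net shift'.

Direction: forward

Q₀ = 5.015 vs Keq = 54.97 ⇒ Q<K, forward
Step 1:
                  C         L         D         B
  I          0.2695    0.1826     1.394    0.1493
  C        -0.02471  -0.07413  -0.07413   0.04942
  E          0.2448    0.1085      1.32    0.1987
  solve Keq expr → x = 0.02471; check Q = 54.97
Then change container volume by factor 2 (V_new/V_old).
Step 2:
                  C         L         D         B
  I          0.1224   0.05424    0.6599   0.09936
  C         0.01872   0.05617   0.05617  -0.03744
  E          0.1411    0.1104    0.7161   0.06191
  solve Keq expr → x = -0.01872; check Q = 54.97
Then remove 0.01912 M of B.
Step 3:
                  C         L         D         B
  I          0.1411    0.1104    0.7161   0.04279
  C       -0.003849  -0.01155  -0.01155  0.007698
  E          0.1373   0.09886    0.7046   0.05049
  solve Keq expr → x = 0.003849; check Q = 54.97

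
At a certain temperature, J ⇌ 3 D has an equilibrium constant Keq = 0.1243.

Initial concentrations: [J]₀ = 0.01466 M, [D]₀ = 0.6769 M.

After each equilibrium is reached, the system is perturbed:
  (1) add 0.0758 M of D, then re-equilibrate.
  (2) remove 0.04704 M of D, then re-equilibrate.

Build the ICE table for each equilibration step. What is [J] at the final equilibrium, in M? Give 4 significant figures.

[J]_eq = 0.1596 M

Q₀ = 21.16 vs Keq = 0.1243 ⇒ Q>K, reverse
Step 1:
                  J         D
  Initial   0.01466    0.6769
  Change     0.1369   -0.4108
  Equil      0.1516    0.2661
  solve Keq expr → x = -0.1369; check Q = 0.1243
Then add 0.0758 M of D.
Step 2:
                  J         D
  Initial    0.1516    0.3419
  Change    0.02129  -0.06388
  Equil      0.1729     0.278
  solve Keq expr → x = -0.02129; check Q = 0.1243
Then remove 0.04704 M of D.
Step 3:
                  J         D
  Initial    0.1729     0.231
  Change   -0.01325   0.03975
  Equil      0.1596    0.2707
  solve Keq expr → x = 0.01325; check Q = 0.1243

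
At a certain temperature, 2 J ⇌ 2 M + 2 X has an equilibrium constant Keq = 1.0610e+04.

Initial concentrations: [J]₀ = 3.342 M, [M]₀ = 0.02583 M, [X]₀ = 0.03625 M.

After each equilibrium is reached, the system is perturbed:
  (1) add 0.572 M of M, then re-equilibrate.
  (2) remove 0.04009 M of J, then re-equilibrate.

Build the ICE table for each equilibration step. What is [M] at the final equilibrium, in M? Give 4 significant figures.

Q₀ = 7.8497e-08 vs Keq = 1.0610e+04 ⇒ Q<K, forward
Step 1:
                  J         M         X
  init        3.342   0.02583   0.03625
  Δ          -3.238     3.238     3.238
  eq         0.1038     3.264     3.274
  solve Keq expr → x = 1.619; check Q = 1.0610e+04
Then add 0.572 M of M.
Step 2:
                  J         M         X
  init       0.1038     3.836     3.274
  Δ         0.01701  -0.01701  -0.01701
  eq         0.1208     3.819     3.257
  solve Keq expr → x = -0.008506; check Q = 1.0610e+04
Then remove 0.04009 M of J.
Step 3:
                  J         M         X
  init      0.08069     3.819     3.257
  Δ         0.03753  -0.03753  -0.03753
  eq         0.1182     3.782      3.22
  solve Keq expr → x = -0.01876; check Q = 1.0610e+04

[M]_eq = 3.782 M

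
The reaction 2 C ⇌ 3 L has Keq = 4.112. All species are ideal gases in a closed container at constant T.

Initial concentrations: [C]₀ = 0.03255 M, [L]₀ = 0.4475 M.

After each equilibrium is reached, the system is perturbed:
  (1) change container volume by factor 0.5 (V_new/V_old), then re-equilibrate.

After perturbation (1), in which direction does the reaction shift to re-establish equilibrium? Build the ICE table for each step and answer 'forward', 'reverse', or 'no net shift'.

Q₀ = 84.58 vs Keq = 4.112 ⇒ Q>K, reverse
Step 1:
                    C           L
  init        0.03255      0.4475
  Δ           0.06776     -0.1016
  eq           0.1003      0.3459
  solve Keq expr → x = -0.03388; check Q = 4.112
Then change container volume by factor 0.5 (V_new/V_old).
Step 2:
                    C           L
  init         0.2006      0.6917
  Δ           0.04372    -0.06558
  eq           0.2443      0.6261
  solve Keq expr → x = -0.02186; check Q = 4.112

Direction: reverse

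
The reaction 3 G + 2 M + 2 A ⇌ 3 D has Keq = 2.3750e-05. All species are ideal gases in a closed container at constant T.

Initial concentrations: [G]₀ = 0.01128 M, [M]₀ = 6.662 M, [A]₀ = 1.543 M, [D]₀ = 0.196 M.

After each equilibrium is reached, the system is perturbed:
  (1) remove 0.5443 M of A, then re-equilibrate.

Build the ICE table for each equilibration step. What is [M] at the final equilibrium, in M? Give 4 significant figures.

Q₀ = 49.65 vs Keq = 2.3750e-05 ⇒ Q>K, reverse
Step 1:
                   G          M          A          D
  I          0.01128      6.662      1.543      0.196
  C           0.1699     0.1133     0.1133    -0.1699
  E           0.1812      6.775      1.656     0.0261
  solve Keq expr → x = -0.05663; check Q = 2.3750e-05
Then remove 0.5443 M of A.
Step 2:
                   G          M          A          D
  I           0.1812      6.775      1.112     0.0261
  C         0.005436   0.003624   0.003624  -0.005436
  E           0.1866      6.779      1.116    0.02067
  solve Keq expr → x = -0.001812; check Q = 2.3750e-05

[M]_eq = 6.779 M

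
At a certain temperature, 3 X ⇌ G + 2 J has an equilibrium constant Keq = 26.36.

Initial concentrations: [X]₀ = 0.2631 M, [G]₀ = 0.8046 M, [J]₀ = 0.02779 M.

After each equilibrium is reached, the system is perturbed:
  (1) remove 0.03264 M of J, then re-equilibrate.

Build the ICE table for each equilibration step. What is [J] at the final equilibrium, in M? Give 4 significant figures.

Q₀ = 0.03412 vs Keq = 26.36 ⇒ Q<K, forward
Step 1:
                    X           G           J
  I            0.2631      0.8046     0.02779
  C            -0.175     0.05834      0.1167
  E           0.08808      0.8629      0.1445
  solve Keq expr → x = 0.05834; check Q = 26.36
Then remove 0.03264 M of J.
Step 2:
                    X           G           J
  I           0.08808      0.8629      0.1118
  C          -0.01062    0.003539    0.007078
  E           0.07746      0.8665      0.1189
  solve Keq expr → x = 0.003539; check Q = 26.36

[J]_eq = 0.1189 M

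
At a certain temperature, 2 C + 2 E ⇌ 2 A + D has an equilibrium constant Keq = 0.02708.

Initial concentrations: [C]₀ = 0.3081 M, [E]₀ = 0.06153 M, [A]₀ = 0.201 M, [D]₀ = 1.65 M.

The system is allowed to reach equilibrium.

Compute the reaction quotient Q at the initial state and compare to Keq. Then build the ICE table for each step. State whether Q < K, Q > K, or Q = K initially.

Q₀ = 185.5; Q > K (proceeds reverse)

Q₀ = 185.5 vs Keq = 0.02708 ⇒ Q>K, reverse
Step 1:
                   C          E          A          D
  Initial     0.3081    0.06153      0.201       1.65
  Change       0.185      0.185     -0.185   -0.09249
  Equil       0.4931     0.2465    0.01603      1.558
  solve Keq expr → x = -0.09249; check Q = 0.02708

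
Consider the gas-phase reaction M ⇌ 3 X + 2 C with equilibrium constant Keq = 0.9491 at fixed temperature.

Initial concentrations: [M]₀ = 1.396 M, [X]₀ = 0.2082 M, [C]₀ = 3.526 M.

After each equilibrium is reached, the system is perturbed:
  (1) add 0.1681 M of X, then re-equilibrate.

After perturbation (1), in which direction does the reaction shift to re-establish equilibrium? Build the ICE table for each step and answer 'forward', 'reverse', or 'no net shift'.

Direction: reverse

Q₀ = 0.08038 vs Keq = 0.9491 ⇒ Q<K, forward
Step 1:
                   M          X          C
  Initial      1.396     0.2082      3.526
  Change    -0.08095     0.2429     0.1619
  Equil        1.315     0.4511      3.688
  solve Keq expr → x = 0.08095; check Q = 0.9491
Then add 0.1681 M of X.
Step 2:
                   M          X          C
  Initial      1.315     0.6192      3.688
  Change     0.05122    -0.1537    -0.1024
  Equil        1.366     0.4655      3.585
  solve Keq expr → x = -0.05122; check Q = 0.9491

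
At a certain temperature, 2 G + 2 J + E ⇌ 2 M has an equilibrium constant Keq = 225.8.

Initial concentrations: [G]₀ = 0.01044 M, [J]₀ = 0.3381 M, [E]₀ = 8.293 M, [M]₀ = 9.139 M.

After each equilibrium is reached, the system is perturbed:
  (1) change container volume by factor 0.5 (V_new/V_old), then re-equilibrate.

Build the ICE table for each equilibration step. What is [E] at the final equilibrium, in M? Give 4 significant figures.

[E]_eq = 16.73 M

Q₀ = 8.0834e+05 vs Keq = 225.8 ⇒ Q>K, reverse
Step 1:
                  G         J         E         M
  init      0.01044    0.3381     8.293     9.139
  Δ          0.3044    0.3044    0.1522   -0.3044
  eq         0.3149    0.6425     8.445     8.835
  solve Keq expr → x = -0.1522; check Q = 225.8
Then change container volume by factor 0.5 (V_new/V_old).
Step 2:
                  G         J         E         M
  init       0.6297     1.285     16.89     17.67
  Δ         -0.3248   -0.3248   -0.1624    0.3248
  eq         0.3049    0.9602     16.73     17.99
  solve Keq expr → x = 0.1624; check Q = 225.8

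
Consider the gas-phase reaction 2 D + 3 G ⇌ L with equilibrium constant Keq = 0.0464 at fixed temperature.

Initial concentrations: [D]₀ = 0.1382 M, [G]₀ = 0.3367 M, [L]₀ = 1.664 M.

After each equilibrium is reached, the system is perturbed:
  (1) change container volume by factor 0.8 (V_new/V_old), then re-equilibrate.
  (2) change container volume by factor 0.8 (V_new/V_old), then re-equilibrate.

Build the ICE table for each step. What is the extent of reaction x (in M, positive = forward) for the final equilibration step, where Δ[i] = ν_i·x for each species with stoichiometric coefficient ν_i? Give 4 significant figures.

x = 0.1458 M

Q₀ = 2282 vs Keq = 0.0464 ⇒ Q>K, reverse
Step 1:
                   D          G          L
  I           0.1382     0.3367      1.664
  C            1.268      1.902    -0.6341
  E            1.406      2.239       1.03
  solve Keq expr → x = -0.6341; check Q = 0.0464
Then change container volume by factor 0.8 (V_new/V_old).
Step 2:
                   D          G          L
  I            1.758      2.799      1.287
  C          -0.2673     -0.401     0.1337
  E            1.491      2.398      1.421
  solve Keq expr → x = 0.1337; check Q = 0.0464
Then change container volume by factor 0.8 (V_new/V_old).
Step 3:
                   D          G          L
  I            1.863      2.997      1.776
  C          -0.2916    -0.4374     0.1458
  E            1.572       2.56      1.922
  solve Keq expr → x = 0.1458; check Q = 0.0464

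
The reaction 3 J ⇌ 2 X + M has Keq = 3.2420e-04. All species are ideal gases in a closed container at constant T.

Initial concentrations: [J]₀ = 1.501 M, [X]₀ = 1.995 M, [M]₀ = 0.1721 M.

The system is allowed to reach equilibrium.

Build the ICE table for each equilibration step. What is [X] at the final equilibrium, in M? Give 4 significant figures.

[X]_eq = 1.653 M

Q₀ = 0.2025 vs Keq = 3.2420e-04 ⇒ Q>K, reverse
Step 1:
                  J         X         M
  I           1.501     1.995    0.1721
  C          0.5134   -0.3423   -0.1711
  E           2.014     1.653 9.7014e-04
  solve Keq expr → x = -0.1711; check Q = 3.2420e-04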